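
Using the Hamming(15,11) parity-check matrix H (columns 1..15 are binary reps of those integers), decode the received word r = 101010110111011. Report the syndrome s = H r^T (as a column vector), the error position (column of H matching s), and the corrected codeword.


s = (0, 1, 0, 0)^T, error position = 4, corrected codeword c = 101110110111011

Compute s = H r^T mod 2 one row at a time:
  s_1 = 1 + 0 + 1 + 1 + 1 + 0 + 1 + 1 = 6 ≡ 0 (mod 2).
  s_2 = 0 + 1 + 0 + 1 + 1 + 0 + 1 + 1 = 5 ≡ 1 (mod 2).
  s_3 = 0 + 1 + 0 + 1 + 1 + 1 + 1 + 1 = 6 ≡ 0 (mod 2).
  s_4 = 1 + 1 + 1 + 1 + 0 + 1 + 0 + 1 = 6 ≡ 0 (mod 2).
s = (0, 1, 0, 0)^T — this equals column 4 of H (binary 0100), so error is at position 4.
Correct: flip bit 4 of r = 101010110111011 to get c = 101110110111011.


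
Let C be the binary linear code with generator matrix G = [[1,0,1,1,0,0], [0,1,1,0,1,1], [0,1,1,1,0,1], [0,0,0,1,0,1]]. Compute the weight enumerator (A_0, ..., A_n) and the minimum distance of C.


Weight distribution: A_0 = 1, A_2 = 4, A_3 = 6, A_4 = 3, A_5 = 2. Minimum distance d = 2.

Enumerate all 2^4 = 16 messages m ∈ F_2^4.
For each, compute codeword c = mG in F_2^6, then tally its weight.
  m = 0000 → c = 000000, weight = 0.
  m = 1000 → c = 101100, weight = 3.
  m = 0100 → c = 011011, weight = 4.
  m = 1100 → c = 110111, weight = 5.
  m = 0010 → c = 011101, weight = 4.
  m = 1010 → c = 110001, weight = 3.
  m = 0110 → c = 000110, weight = 2.
  m = 1110 → c = 101010, weight = 3.
  m = 0001 → c = 000101, weight = 2.
  m = 1001 → c = 101001, weight = 3.
  m = 0101 → c = 011110, weight = 4.
  m = 1101 → c = 110010, weight = 3.
  m = 0011 → c = 011000, weight = 2.
  m = 1011 → c = 110100, weight = 3.
  m = 0111 → c = 000011, weight = 2.
  m = 1111 → c = 101111, weight = 5.
Tally weights:
  weight 0: 1 codewords.
  weight 2: 4 codewords.
  weight 3: 6 codewords.
  weight 4: 3 codewords.
  weight 5: 2 codewords.
Minimum distance d = smallest w > 0 with A_w > 0 = 2.
Sanity: Σ A_w = 16 = 2^4 = 16 ✓.


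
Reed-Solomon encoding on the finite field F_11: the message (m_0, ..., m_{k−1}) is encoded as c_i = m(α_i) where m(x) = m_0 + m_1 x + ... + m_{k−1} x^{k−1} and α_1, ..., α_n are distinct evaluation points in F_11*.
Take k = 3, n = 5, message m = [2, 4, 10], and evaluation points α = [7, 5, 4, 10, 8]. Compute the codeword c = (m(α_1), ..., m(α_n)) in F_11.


c = [3, 8, 2, 8, 3]

Message polynomial: m(x) = 2 + 4·x + 10·x^2 (mod 11).
For each evaluation point α_i, compute m(α_i) mod 11:
  α_1 = 7: Horner steps 10 → 8 → 3, so m(7) = 3.
  α_2 = 5: Horner steps 10 → 10 → 8, so m(5) = 8.
  α_3 = 4: Horner steps 10 → 0 → 2, so m(4) = 2.
  α_4 = 10: Horner steps 10 → 5 → 8, so m(10) = 8.
  α_5 = 8: Horner steps 10 → 7 → 3, so m(8) = 3.
Codeword c = [3, 8, 2, 8, 3] ∈ F_11^5.


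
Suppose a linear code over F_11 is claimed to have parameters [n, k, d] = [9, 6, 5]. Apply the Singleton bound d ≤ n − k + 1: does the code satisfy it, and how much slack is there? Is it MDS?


Singleton RHS = n − k + 1 = 4, slack = -1, bound violated (no such code; not MDS).

Singleton bound: d ≤ n − k + 1.
Here n = 9, k = 6, so n − k + 1 = 4.
Given d = 5, check d ≤ 4: NO.
Slack = (n − k + 1) − d = -1.
The slack is negative: d = 5 exceeds n − k + 1 = 4 by 1, so the Singleton bound is violated and no linear [9, 6, 5]_11 code can exist. In particular it is not MDS (MDS requires d = n − k + 1 exactly).
Description: the claimed parameters are [9, 6, 5]_11; such a code would be impossible (violates the Singleton bound).


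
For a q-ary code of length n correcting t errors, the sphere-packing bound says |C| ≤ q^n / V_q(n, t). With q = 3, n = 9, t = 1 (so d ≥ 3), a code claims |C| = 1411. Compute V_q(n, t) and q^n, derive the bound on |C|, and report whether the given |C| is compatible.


V_q(n, t) = 19, q^n = 19683, Hamming bound = 1035, |C| = 1411 > bound (violated).

Step 1: Compute V_q(n, t) = Σ_{j=0}^1 C(n, j) (q−1)^j.
  j = 0: C(9,0)·(2)^0 = 1·1 = 1.
  j = 1: C(9,1)·(2)^1 = 9·2 = 18.
  V_q(n, t) = 1 + 18 = 19.
Step 2: q^n = 3^9 = 19683.
Step 3: Hamming bound ⌊q^n / V_q(n,t)⌋ = ⌊19683/19⌋ = 1035.
Step 4: Compare |C| = 1411 to 1035: violated.
The claimed |C| lies above the Hamming bound, so no 3-ary code of length 9 with d ≥ 3 can have 1411 codewords.


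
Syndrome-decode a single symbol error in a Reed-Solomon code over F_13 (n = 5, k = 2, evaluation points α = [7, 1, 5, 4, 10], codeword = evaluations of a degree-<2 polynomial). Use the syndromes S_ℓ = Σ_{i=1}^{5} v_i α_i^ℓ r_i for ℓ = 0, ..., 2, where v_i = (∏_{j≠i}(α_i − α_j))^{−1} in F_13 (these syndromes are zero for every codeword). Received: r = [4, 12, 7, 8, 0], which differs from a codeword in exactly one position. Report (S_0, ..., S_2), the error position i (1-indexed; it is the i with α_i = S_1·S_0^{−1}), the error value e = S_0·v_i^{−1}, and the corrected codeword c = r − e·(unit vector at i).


S = (9, 6, 4), error at position 3, error magnitude e = 9, c = [4, 12, 11, 8, 0].

Step 1: column multipliers v_i = (∏_{j≠i}(α_i − α_j))^{−1} mod 13.
  i = 1 (α = 7): (7−1)(7−5)(7−4)(7−10) = 6·2·3·(−3) = −108 ≡ 9, so v_1 = 9^{−1} = 3 (mod 13).
  i = 2 (α = 1): (1−7)(1−5)(1−4)(1−10) = (−6)·(−4)·(−3)·(−9) = 648 ≡ 11, so v_2 = 11^{−1} = 6 (mod 13).
  i = 3 (α = 5): (5−7)(5−1)(5−4)(5−10) = (−2)·4·1·(−5) = 40 ≡ 1, so v_3 = 1^{−1} = 1 (mod 13).
  i = 4 (α = 4): (4−7)(4−1)(4−5)(4−10) = (−3)·3·(−1)·(−6) = −54 ≡ 11, so v_4 = 11^{−1} = 6 (mod 13).
  i = 5 (α = 10): (10−7)(10−1)(10−5)(10−4) = 3·9·5·6 = 810 ≡ 4, so v_5 = 4^{−1} = 10 (mod 13).
  v = [3, 6, 1, 6, 10].
Step 2: syndromes of r = [4, 12, 7, 8, 0] (all sums mod 13).
  S_0 = Σ v_i r_i = 3·4 + 6·12 + 1·7 + 6·8 + 10·0 = 139 ≡ 9.
  S_1 = Σ v_i α_i r_i = 3·7·4 + 6·1·12 + 1·5·7 + 6·4·8 + 10·10·0 = 383 ≡ 6.
  α_i^2 mod 13 = [10, 1, 12, 3, 9].
  S_2 = Σ v_i α_i^2 r_i = 3·10·4 + 6·1·12 + 1·12·7 + 6·3·8 + 10·9·0 = 420 ≡ 4.
  S = (9, 6, 4) ≠ 0, so r is not a codeword (an error is present).
Step 3: locate the error. For a single error e at position i, S_ℓ = v_i·e·α_i^ℓ, so α_err = S_1/S_0.
  S_0^{−1} = 9^{−1} = 3 (mod 13), so α_err = 6·3 = 18 ≡ 5 = α_3. Error position i = 3.
  Consistency check: S_2/S_1 = 4·11 = 44 ≡ 5 = α_err ✓ (single-error assumption holds).
Step 4: error magnitude e = S_0/v_3 = S_0·∏_{j≠3}(α_3 − α_j) = 9·1 = 9 ≡ 9 (mod 13).
Step 5: correct position 3: c_3 = r_3 − e = 7 − 9 ≡ 11 (mod 13). Hence c = [4, 12, 11, 8, 0].
  Check: interpolating c through the α_i gives m(x) = 9 + 3·x (degree < 2) with m(α_i) = c_i for every i, so c is indeed a codeword.


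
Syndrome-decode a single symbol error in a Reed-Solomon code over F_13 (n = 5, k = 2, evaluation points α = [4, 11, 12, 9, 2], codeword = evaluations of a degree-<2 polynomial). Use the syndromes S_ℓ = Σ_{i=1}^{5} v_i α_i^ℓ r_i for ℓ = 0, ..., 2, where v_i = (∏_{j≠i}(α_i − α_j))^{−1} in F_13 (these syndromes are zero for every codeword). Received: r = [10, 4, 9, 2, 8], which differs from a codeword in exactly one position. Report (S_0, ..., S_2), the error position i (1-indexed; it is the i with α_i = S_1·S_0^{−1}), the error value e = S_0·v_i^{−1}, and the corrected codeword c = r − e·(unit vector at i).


S = (5, 8, 5), error at position 3, error magnitude e = 4, c = [10, 4, 5, 2, 8].

Step 1: column multipliers v_i = (∏_{j≠i}(α_i − α_j))^{−1} mod 13.
  i = 1 (α = 4): (4−11)(4−12)(4−9)(4−2) = (−7)·(−8)·(−5)·2 = −560 ≡ 12, so v_1 = 12^{−1} = 12 (mod 13).
  i = 2 (α = 11): (11−4)(11−12)(11−9)(11−2) = 7·(−1)·2·9 = −126 ≡ 4, so v_2 = 4^{−1} = 10 (mod 13).
  i = 3 (α = 12): (12−4)(12−11)(12−9)(12−2) = 8·1·3·10 = 240 ≡ 6, so v_3 = 6^{−1} = 11 (mod 13).
  i = 4 (α = 9): (9−4)(9−11)(9−12)(9−2) = 5·(−2)·(−3)·7 = 210 ≡ 2, so v_4 = 2^{−1} = 7 (mod 13).
  i = 5 (α = 2): (2−4)(2−11)(2−12)(2−9) = (−2)·(−9)·(−10)·(−7) = 1260 ≡ 12, so v_5 = 12^{−1} = 12 (mod 13).
  v = [12, 10, 11, 7, 12].
Step 2: syndromes of r = [10, 4, 9, 2, 8] (all sums mod 13).
  S_0 = Σ v_i r_i = 12·10 + 10·4 + 11·9 + 7·2 + 12·8 = 369 ≡ 5.
  S_1 = Σ v_i α_i r_i = 12·4·10 + 10·11·4 + 11·12·9 + 7·9·2 + 12·2·8 = 2426 ≡ 8.
  α_i^2 mod 13 = [3, 4, 1, 3, 4].
  S_2 = Σ v_i α_i^2 r_i = 12·3·10 + 10·4·4 + 11·1·9 + 7·3·2 + 12·4·8 = 1045 ≡ 5.
  S = (5, 8, 5) ≠ 0, so r is not a codeword (an error is present).
Step 3: locate the error. For a single error e at position i, S_ℓ = v_i·e·α_i^ℓ, so α_err = S_1/S_0.
  S_0^{−1} = 5^{−1} = 8 (mod 13), so α_err = 8·8 = 64 ≡ 12 = α_3. Error position i = 3.
  Consistency check: S_2/S_1 = 5·5 = 25 ≡ 12 = α_err ✓ (single-error assumption holds).
Step 4: error magnitude e = S_0/v_3 = S_0·∏_{j≠3}(α_3 − α_j) = 5·6 = 30 ≡ 4 (mod 13).
Step 5: correct position 3: c_3 = r_3 − e = 9 − 4 ≡ 5 (mod 13). Hence c = [10, 4, 5, 2, 8].
  Check: interpolating c through the α_i gives m(x) = 6 + 1·x (degree < 2) with m(α_i) = c_i for every i, so c is indeed a codeword.


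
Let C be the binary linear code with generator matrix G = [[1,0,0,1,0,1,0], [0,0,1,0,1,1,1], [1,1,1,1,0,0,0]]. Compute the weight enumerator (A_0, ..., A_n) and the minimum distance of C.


Weight distribution: A_0 = 1, A_3 = 3, A_4 = 2, A_5 = 1, A_6 = 1. Minimum distance d = 3.

Enumerate all 2^3 = 8 messages m ∈ F_2^3.
For each, compute codeword c = mG in F_2^7, then tally its weight.
  m = 000 → c = 0000000, weight = 0.
  m = 100 → c = 1001010, weight = 3.
  m = 010 → c = 0010111, weight = 4.
  m = 110 → c = 1011101, weight = 5.
  m = 001 → c = 1111000, weight = 4.
  m = 101 → c = 0110010, weight = 3.
  m = 011 → c = 1101111, weight = 6.
  m = 111 → c = 0100101, weight = 3.
Tally weights:
  weight 0: 1 codewords.
  weight 3: 3 codewords.
  weight 4: 2 codewords.
  weight 5: 1 codewords.
  weight 6: 1 codewords.
Minimum distance d = smallest w > 0 with A_w > 0 = 3.
Sanity: Σ A_w = 8 = 2^3 = 8 ✓.


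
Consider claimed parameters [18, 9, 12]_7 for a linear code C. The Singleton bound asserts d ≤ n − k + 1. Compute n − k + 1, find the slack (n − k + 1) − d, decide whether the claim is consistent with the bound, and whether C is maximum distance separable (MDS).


Singleton RHS = n − k + 1 = 10, slack = -2, bound violated (no such code; not MDS).

Singleton bound: d ≤ n − k + 1.
Here n = 18, k = 9, so n − k + 1 = 10.
Given d = 12, check d ≤ 10: NO.
Slack = (n − k + 1) − d = -2.
The slack is negative: d = 12 exceeds n − k + 1 = 10 by 2, so the Singleton bound is violated and no linear [18, 9, 12]_7 code can exist. In particular it is not MDS (MDS requires d = n − k + 1 exactly).
Description: the claimed parameters are [18, 9, 12]_7; such a code would be impossible (violates the Singleton bound).


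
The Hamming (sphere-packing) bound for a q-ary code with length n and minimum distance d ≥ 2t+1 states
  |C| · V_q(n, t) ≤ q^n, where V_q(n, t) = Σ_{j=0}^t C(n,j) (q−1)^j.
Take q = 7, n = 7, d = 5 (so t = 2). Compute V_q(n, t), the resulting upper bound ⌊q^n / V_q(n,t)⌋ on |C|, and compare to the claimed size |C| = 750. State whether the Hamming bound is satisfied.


V_q(n, t) = 799, q^n = 823543, Hamming bound = 1030, |C| = 750 ≤ bound (satisfied).

Step 1: Compute V_q(n, t) = Σ_{j=0}^2 C(n, j) (q−1)^j.
  j = 0: C(7,0)·(6)^0 = 1·1 = 1.
  j = 1: C(7,1)·(6)^1 = 7·6 = 42.
  j = 2: C(7,2)·(6)^2 = 21·36 = 756.
  V_q(n, t) = 1 + 42 + 756 = 799.
Step 2: q^n = 7^7 = 823543.
Step 3: Hamming bound ⌊q^n / V_q(n,t)⌋ = ⌊823543/799⌋ = 1030.
Step 4: Compare |C| = 750 to 1030: satisfied.
The claimed |C| lies below the Hamming bound.


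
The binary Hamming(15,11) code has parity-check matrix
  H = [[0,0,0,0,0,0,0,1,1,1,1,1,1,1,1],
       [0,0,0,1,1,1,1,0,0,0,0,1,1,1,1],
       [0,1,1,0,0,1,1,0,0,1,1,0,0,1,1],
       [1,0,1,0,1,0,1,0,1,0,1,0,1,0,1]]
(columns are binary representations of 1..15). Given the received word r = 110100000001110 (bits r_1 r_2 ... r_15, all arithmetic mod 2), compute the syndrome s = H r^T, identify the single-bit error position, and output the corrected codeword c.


s = (1, 0, 0, 0)^T, error position = 8, corrected codeword c = 110100010001110

Compute s = H r^T mod 2 one row at a time:
  s_1 = 0 + 0 + 0 + 0 + 1 + 1 + 1 + 0 = 3 ≡ 1 (mod 2).
  s_2 = 1 + 0 + 0 + 0 + 1 + 1 + 1 + 0 = 4 ≡ 0 (mod 2).
  s_3 = 1 + 0 + 0 + 0 + 0 + 0 + 1 + 0 = 2 ≡ 0 (mod 2).
  s_4 = 1 + 0 + 0 + 0 + 0 + 0 + 1 + 0 = 2 ≡ 0 (mod 2).
s = (1, 0, 0, 0)^T — this equals column 8 of H (binary 1000), so error is at position 8.
Correct: flip bit 8 of r = 110100000001110 to get c = 110100010001110.


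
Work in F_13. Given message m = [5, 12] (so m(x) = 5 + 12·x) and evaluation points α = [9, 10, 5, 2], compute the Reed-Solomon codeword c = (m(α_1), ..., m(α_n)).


c = [9, 8, 0, 3]

Message polynomial: m(x) = 5 + 12·x (mod 13).
For each evaluation point α_i, compute m(α_i) mod 13:
  α_1 = 9: Horner steps 12 → 9, so m(9) = 9.
  α_2 = 10: Horner steps 12 → 8, so m(10) = 8.
  α_3 = 5: Horner steps 12 → 0, so m(5) = 0.
  α_4 = 2: Horner steps 12 → 3, so m(2) = 3.
Codeword c = [9, 8, 0, 3] ∈ F_13^4.


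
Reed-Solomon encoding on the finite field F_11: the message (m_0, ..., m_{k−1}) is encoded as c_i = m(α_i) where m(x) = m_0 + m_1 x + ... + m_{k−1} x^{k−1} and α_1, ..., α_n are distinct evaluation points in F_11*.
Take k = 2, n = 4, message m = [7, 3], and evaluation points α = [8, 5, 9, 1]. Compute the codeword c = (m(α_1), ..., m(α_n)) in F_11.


c = [9, 0, 1, 10]

Message polynomial: m(x) = 7 + 3·x (mod 11).
For each evaluation point α_i, compute m(α_i) mod 11:
  α_1 = 8: Horner steps 3 → 9, so m(8) = 9.
  α_2 = 5: Horner steps 3 → 0, so m(5) = 0.
  α_3 = 9: Horner steps 3 → 1, so m(9) = 1.
  α_4 = 1: Horner steps 3 → 10, so m(1) = 10.
Codeword c = [9, 0, 1, 10] ∈ F_11^4.


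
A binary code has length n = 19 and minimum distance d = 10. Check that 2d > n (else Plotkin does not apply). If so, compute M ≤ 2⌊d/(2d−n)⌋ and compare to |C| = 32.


Plotkin bound M ≤ 20; given |C| = 32 > bound (violated).

Check applicability: 2d = 20, n = 19.
2d − n = 1 > 0, so Plotkin applies.
Compute d/(2d−n) = 10/1 ≈ 10.0000.
⌊d/(2d−n)⌋ = 10.
Plotkin bound: M ≤ 2·10 = 20.
Given |C| = 32, check: VIOLATED.
This |C| is above the Plotkin bound, so no binary code with n = 19, d = 10 and 32 codewords exists.


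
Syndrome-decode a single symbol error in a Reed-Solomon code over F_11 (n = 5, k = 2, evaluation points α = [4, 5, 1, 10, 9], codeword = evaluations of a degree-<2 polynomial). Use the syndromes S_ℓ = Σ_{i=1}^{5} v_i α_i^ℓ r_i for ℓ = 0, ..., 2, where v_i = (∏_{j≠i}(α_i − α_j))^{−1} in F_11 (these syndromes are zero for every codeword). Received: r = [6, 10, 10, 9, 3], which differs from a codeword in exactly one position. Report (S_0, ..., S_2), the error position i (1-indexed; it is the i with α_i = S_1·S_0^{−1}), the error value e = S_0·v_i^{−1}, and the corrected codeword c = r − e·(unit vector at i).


S = (3, 4, 9), error at position 2, error magnitude e = 9, c = [6, 1, 10, 9, 3].

Step 1: column multipliers v_i = (∏_{j≠i}(α_i − α_j))^{−1} mod 11.
  i = 1 (α = 4): (4−5)(4−1)(4−10)(4−9) = (−1)·3·(−6)·(−5) = −90 ≡ 9, so v_1 = 9^{−1} = 5 (mod 11).
  i = 2 (α = 5): (5−4)(5−1)(5−10)(5−9) = 1·4·(−5)·(−4) = 80 ≡ 3, so v_2 = 3^{−1} = 4 (mod 11).
  i = 3 (α = 1): (1−4)(1−5)(1−10)(1−9) = (−3)·(−4)·(−9)·(−8) = 864 ≡ 6, so v_3 = 6^{−1} = 2 (mod 11).
  i = 4 (α = 10): (10−4)(10−5)(10−1)(10−9) = 6·5·9·1 = 270 ≡ 6, so v_4 = 6^{−1} = 2 (mod 11).
  i = 5 (α = 9): (9−4)(9−5)(9−1)(9−10) = 5·4·8·(−1) = −160 ≡ 5, so v_5 = 5^{−1} = 9 (mod 11).
  v = [5, 4, 2, 2, 9].
Step 2: syndromes of r = [6, 10, 10, 9, 3] (all sums mod 11).
  S_0 = Σ v_i r_i = 5·6 + 4·10 + 2·10 + 2·9 + 9·3 = 135 ≡ 3.
  S_1 = Σ v_i α_i r_i = 5·4·6 + 4·5·10 + 2·1·10 + 2·10·9 + 9·9·3 = 763 ≡ 4.
  α_i^2 mod 11 = [5, 3, 1, 1, 4].
  S_2 = Σ v_i α_i^2 r_i = 5·5·6 + 4·3·10 + 2·1·10 + 2·1·9 + 9·4·3 = 416 ≡ 9.
  S = (3, 4, 9) ≠ 0, so r is not a codeword (an error is present).
Step 3: locate the error. For a single error e at position i, S_ℓ = v_i·e·α_i^ℓ, so α_err = S_1/S_0.
  S_0^{−1} = 3^{−1} = 4 (mod 11), so α_err = 4·4 = 16 ≡ 5 = α_2. Error position i = 2.
  Consistency check: S_2/S_1 = 9·3 = 27 ≡ 5 = α_err ✓ (single-error assumption holds).
Step 4: error magnitude e = S_0/v_2 = S_0·∏_{j≠2}(α_2 − α_j) = 3·3 = 9 ≡ 9 (mod 11).
Step 5: correct position 2: c_2 = r_2 − e = 10 − 9 ≡ 1 (mod 11). Hence c = [6, 1, 10, 9, 3].
  Check: interpolating c through the α_i gives m(x) = 4 + 6·x (degree < 2) with m(α_i) = c_i for every i, so c is indeed a codeword.


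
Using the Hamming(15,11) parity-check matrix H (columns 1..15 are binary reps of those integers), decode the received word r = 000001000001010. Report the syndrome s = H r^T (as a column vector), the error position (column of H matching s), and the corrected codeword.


s = (0, 1, 0, 0)^T, error position = 4, corrected codeword c = 000101000001010

Compute s = H r^T mod 2 one row at a time:
  s_1 = 0 + 0 + 0 + 0 + 1 + 0 + 1 + 0 = 2 ≡ 0 (mod 2).
  s_2 = 0 + 0 + 1 + 0 + 1 + 0 + 1 + 0 = 3 ≡ 1 (mod 2).
  s_3 = 0 + 0 + 1 + 0 + 0 + 0 + 1 + 0 = 2 ≡ 0 (mod 2).
  s_4 = 0 + 0 + 0 + 0 + 0 + 0 + 0 + 0 = 0 ≡ 0 (mod 2).
s = (0, 1, 0, 0)^T — this equals column 4 of H (binary 0100), so error is at position 4.
Correct: flip bit 4 of r = 000001000001010 to get c = 000101000001010.


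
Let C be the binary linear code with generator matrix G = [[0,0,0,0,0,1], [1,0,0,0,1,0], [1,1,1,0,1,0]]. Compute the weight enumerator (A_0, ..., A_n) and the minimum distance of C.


Weight distribution: A_0 = 1, A_1 = 1, A_2 = 2, A_3 = 2, A_4 = 1, A_5 = 1. Minimum distance d = 1.

Enumerate all 2^3 = 8 messages m ∈ F_2^3.
For each, compute codeword c = mG in F_2^6, then tally its weight.
  m = 000 → c = 000000, weight = 0.
  m = 100 → c = 000001, weight = 1.
  m = 010 → c = 100010, weight = 2.
  m = 110 → c = 100011, weight = 3.
  m = 001 → c = 111010, weight = 4.
  m = 101 → c = 111011, weight = 5.
  m = 011 → c = 011000, weight = 2.
  m = 111 → c = 011001, weight = 3.
Tally weights:
  weight 0: 1 codewords.
  weight 1: 1 codewords.
  weight 2: 2 codewords.
  weight 3: 2 codewords.
  weight 4: 1 codewords.
  weight 5: 1 codewords.
Minimum distance d = smallest w > 0 with A_w > 0 = 1.
Sanity: Σ A_w = 8 = 2^3 = 8 ✓.


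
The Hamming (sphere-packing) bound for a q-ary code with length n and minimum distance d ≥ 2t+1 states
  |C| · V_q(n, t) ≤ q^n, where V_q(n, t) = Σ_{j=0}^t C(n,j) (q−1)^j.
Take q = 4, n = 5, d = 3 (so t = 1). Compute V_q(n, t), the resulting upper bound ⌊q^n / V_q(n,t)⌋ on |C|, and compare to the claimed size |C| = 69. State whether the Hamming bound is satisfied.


V_q(n, t) = 16, q^n = 1024, Hamming bound = 64, |C| = 69 > bound (violated).

Step 1: Compute V_q(n, t) = Σ_{j=0}^1 C(n, j) (q−1)^j.
  j = 0: C(5,0)·(3)^0 = 1·1 = 1.
  j = 1: C(5,1)·(3)^1 = 5·3 = 15.
  V_q(n, t) = 1 + 15 = 16.
Step 2: q^n = 4^5 = 1024.
Step 3: Hamming bound ⌊q^n / V_q(n,t)⌋ = ⌊1024/16⌋ = 64.
Step 4: Compare |C| = 69 to 64: violated.
The claimed |C| lies above the Hamming bound, so no 4-ary code of length 5 with d ≥ 3 can have 69 codewords.


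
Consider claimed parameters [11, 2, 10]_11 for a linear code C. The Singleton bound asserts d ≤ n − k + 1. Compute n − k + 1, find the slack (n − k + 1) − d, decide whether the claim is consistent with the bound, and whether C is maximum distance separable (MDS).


Singleton RHS = n − k + 1 = 10, slack = 0, bound satisfied, MDS.

Singleton bound: d ≤ n − k + 1.
Here n = 11, k = 2, so n − k + 1 = 10.
Given d = 10, check d ≤ 10: YES.
Slack = (n − k + 1) − d = 0.
The code is MDS (slack = 0).
Description: the claimed parameters are [11, 2, 10]_11; such a code would be MDS (meets Singleton bound).


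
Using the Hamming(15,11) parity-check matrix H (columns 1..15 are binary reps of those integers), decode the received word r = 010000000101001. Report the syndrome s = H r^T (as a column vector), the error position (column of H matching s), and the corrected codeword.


s = (1, 0, 1, 1)^T, error position = 11, corrected codeword c = 010000000111001

Compute s = H r^T mod 2 one row at a time:
  s_1 = 0 + 0 + 1 + 0 + 1 + 0 + 0 + 1 = 3 ≡ 1 (mod 2).
  s_2 = 0 + 0 + 0 + 0 + 1 + 0 + 0 + 1 = 2 ≡ 0 (mod 2).
  s_3 = 1 + 0 + 0 + 0 + 1 + 0 + 0 + 1 = 3 ≡ 1 (mod 2).
  s_4 = 0 + 0 + 0 + 0 + 0 + 0 + 0 + 1 = 1 ≡ 1 (mod 2).
s = (1, 0, 1, 1)^T — this equals column 11 of H (binary 1011), so error is at position 11.
Correct: flip bit 11 of r = 010000000101001 to get c = 010000000111001.


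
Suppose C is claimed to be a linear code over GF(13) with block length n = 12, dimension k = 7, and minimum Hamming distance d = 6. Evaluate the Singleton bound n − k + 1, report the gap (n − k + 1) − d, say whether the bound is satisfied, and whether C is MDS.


Singleton RHS = n − k + 1 = 6, slack = 0, bound satisfied, MDS.

Singleton bound: d ≤ n − k + 1.
Here n = 12, k = 7, so n − k + 1 = 6.
Given d = 6, check d ≤ 6: YES.
Slack = (n − k + 1) − d = 0.
The code is MDS (slack = 0).
Description: the claimed parameters are [12, 7, 6]_13; such a code would be MDS (meets Singleton bound).


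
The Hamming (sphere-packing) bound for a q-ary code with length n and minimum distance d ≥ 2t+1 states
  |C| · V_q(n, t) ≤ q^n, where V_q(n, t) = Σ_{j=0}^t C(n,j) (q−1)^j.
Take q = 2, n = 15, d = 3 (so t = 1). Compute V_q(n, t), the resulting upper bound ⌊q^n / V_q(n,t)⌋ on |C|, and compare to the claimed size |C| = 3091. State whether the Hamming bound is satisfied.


V_q(n, t) = 16, q^n = 32768, Hamming bound = 2048, |C| = 3091 > bound (violated).

Step 1: Compute V_q(n, t) = Σ_{j=0}^1 C(n, j) (q−1)^j.
  j = 0: C(15,0)·(1)^0 = 1·1 = 1.
  j = 1: C(15,1)·(1)^1 = 15·1 = 15.
  V_q(n, t) = 1 + 15 = 16.
Step 2: q^n = 2^15 = 32768.
Step 3: Hamming bound ⌊q^n / V_q(n,t)⌋ = ⌊32768/16⌋ = 2048.
Step 4: Compare |C| = 3091 to 2048: violated.
The claimed |C| lies above the Hamming bound, so no 2-ary code of length 15 with d ≥ 3 can have 3091 codewords.


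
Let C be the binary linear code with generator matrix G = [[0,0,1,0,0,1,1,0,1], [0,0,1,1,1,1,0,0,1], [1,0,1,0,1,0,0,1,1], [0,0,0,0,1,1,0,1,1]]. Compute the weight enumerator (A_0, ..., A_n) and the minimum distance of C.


Weight distribution: A_0 = 1, A_3 = 4, A_4 = 5, A_5 = 4, A_6 = 2. Minimum distance d = 3.

Enumerate all 2^4 = 16 messages m ∈ F_2^4.
For each, compute codeword c = mG in F_2^9, then tally its weight.
  m = 0000 → c = 000000000, weight = 0.
  m = 1000 → c = 001001101, weight = 4.
  m = 0100 → c = 001111001, weight = 5.
  m = 1100 → c = 000110100, weight = 3.
  m = 0010 → c = 101010011, weight = 5.
  m = 1010 → c = 100011110, weight = 5.
  m = 0110 → c = 100101010, weight = 4.
  m = 1110 → c = 101100111, weight = 6.
  m = 0001 → c = 000011011, weight = 4.
  m = 1001 → c = 001010110, weight = 4.
  m = 0101 → c = 001100010, weight = 3.
  m = 1101 → c = 000101111, weight = 5.
  m = 0011 → c = 101001000, weight = 3.
  m = 1011 → c = 100000101, weight = 3.
  m = 0111 → c = 100110001, weight = 4.
  m = 1111 → c = 101111100, weight = 6.
Tally weights:
  weight 0: 1 codewords.
  weight 3: 4 codewords.
  weight 4: 5 codewords.
  weight 5: 4 codewords.
  weight 6: 2 codewords.
Minimum distance d = smallest w > 0 with A_w > 0 = 3.
Sanity: Σ A_w = 16 = 2^4 = 16 ✓.


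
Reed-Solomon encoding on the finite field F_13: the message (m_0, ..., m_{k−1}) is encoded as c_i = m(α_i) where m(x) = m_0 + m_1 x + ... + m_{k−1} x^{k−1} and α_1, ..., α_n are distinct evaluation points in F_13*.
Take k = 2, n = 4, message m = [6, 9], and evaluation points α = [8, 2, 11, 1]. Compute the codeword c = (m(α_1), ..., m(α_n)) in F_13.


c = [0, 11, 1, 2]

Message polynomial: m(x) = 6 + 9·x (mod 13).
For each evaluation point α_i, compute m(α_i) mod 13:
  α_1 = 8: Horner steps 9 → 0, so m(8) = 0.
  α_2 = 2: Horner steps 9 → 11, so m(2) = 11.
  α_3 = 11: Horner steps 9 → 1, so m(11) = 1.
  α_4 = 1: Horner steps 9 → 2, so m(1) = 2.
Codeword c = [0, 11, 1, 2] ∈ F_13^4.


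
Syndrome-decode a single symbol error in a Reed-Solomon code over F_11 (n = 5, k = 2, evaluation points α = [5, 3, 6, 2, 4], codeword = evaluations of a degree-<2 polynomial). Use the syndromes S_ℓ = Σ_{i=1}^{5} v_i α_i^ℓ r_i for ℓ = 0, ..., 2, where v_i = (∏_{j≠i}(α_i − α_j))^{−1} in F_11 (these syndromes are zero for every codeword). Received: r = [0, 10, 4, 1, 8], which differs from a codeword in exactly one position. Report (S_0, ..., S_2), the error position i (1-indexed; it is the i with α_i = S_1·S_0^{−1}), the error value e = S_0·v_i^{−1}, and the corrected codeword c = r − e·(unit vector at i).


S = (1, 5, 3), error at position 1, error magnitude e = 5, c = [6, 10, 4, 1, 8].

Step 1: column multipliers v_i = (∏_{j≠i}(α_i − α_j))^{−1} mod 11.
  i = 1 (α = 5): (5−3)(5−6)(5−2)(5−4) = 2·(−1)·3·1 = −6 ≡ 5, so v_1 = 5^{−1} = 9 (mod 11).
  i = 2 (α = 3): (3−5)(3−6)(3−2)(3−4) = (−2)·(−3)·1·(−1) = −6 ≡ 5, so v_2 = 5^{−1} = 9 (mod 11).
  i = 3 (α = 6): (6−5)(6−3)(6−2)(6−4) = 1·3·4·2 = 24 ≡ 2, so v_3 = 2^{−1} = 6 (mod 11).
  i = 4 (α = 2): (2−5)(2−3)(2−6)(2−4) = (−3)·(−1)·(−4)·(−2) = 24 ≡ 2, so v_4 = 2^{−1} = 6 (mod 11).
  i = 5 (α = 4): (4−5)(4−3)(4−6)(4−2) = (−1)·1·(−2)·2 = 4 ≡ 4, so v_5 = 4^{−1} = 3 (mod 11).
  v = [9, 9, 6, 6, 3].
Step 2: syndromes of r = [0, 10, 4, 1, 8] (all sums mod 11).
  S_0 = Σ v_i r_i = 9·0 + 9·10 + 6·4 + 6·1 + 3·8 = 144 ≡ 1.
  S_1 = Σ v_i α_i r_i = 9·5·0 + 9·3·10 + 6·6·4 + 6·2·1 + 3·4·8 = 522 ≡ 5.
  α_i^2 mod 11 = [3, 9, 3, 4, 5].
  S_2 = Σ v_i α_i^2 r_i = 9·3·0 + 9·9·10 + 6·3·4 + 6·4·1 + 3·5·8 = 1026 ≡ 3.
  S = (1, 5, 3) ≠ 0, so r is not a codeword (an error is present).
Step 3: locate the error. For a single error e at position i, S_ℓ = v_i·e·α_i^ℓ, so α_err = S_1/S_0.
  S_0^{−1} = 1^{−1} = 1 (mod 11), so α_err = 5·1 = 5 ≡ 5 = α_1. Error position i = 1.
  Consistency check: S_2/S_1 = 3·9 = 27 ≡ 5 = α_err ✓ (single-error assumption holds).
Step 4: error magnitude e = S_0/v_1 = S_0·∏_{j≠1}(α_1 − α_j) = 1·5 = 5 ≡ 5 (mod 11).
Step 5: correct position 1: c_1 = r_1 − e = 0 − 5 ≡ 6 (mod 11). Hence c = [6, 10, 4, 1, 8].
  Check: interpolating c through the α_i gives m(x) = 5 + 9·x (degree < 2) with m(α_i) = c_i for every i, so c is indeed a codeword.


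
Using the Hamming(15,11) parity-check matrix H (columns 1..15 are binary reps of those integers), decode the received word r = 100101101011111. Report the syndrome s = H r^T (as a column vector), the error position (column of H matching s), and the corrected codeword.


s = (0, 1, 1, 0)^T, error position = 6, corrected codeword c = 100100101011111

Compute s = H r^T mod 2 one row at a time:
  s_1 = 0 + 1 + 0 + 1 + 1 + 1 + 1 + 1 = 6 ≡ 0 (mod 2).
  s_2 = 1 + 0 + 1 + 1 + 1 + 1 + 1 + 1 = 7 ≡ 1 (mod 2).
  s_3 = 0 + 0 + 1 + 1 + 0 + 1 + 1 + 1 = 5 ≡ 1 (mod 2).
  s_4 = 1 + 0 + 0 + 1 + 1 + 1 + 1 + 1 = 6 ≡ 0 (mod 2).
s = (0, 1, 1, 0)^T — this equals column 6 of H (binary 0110), so error is at position 6.
Correct: flip bit 6 of r = 100101101011111 to get c = 100100101011111.


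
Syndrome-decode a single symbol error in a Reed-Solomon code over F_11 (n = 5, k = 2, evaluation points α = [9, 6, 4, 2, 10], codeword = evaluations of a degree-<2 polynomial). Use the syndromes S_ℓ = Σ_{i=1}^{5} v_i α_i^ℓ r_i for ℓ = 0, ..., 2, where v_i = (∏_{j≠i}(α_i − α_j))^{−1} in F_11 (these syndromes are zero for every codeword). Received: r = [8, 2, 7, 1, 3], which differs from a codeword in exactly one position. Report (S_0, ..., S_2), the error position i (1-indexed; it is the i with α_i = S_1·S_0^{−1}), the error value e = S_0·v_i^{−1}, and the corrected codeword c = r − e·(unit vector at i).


S = (6, 10, 2), error at position 1, error magnitude e = 8, c = [0, 2, 7, 1, 3].

Step 1: column multipliers v_i = (∏_{j≠i}(α_i − α_j))^{−1} mod 11.
  i = 1 (α = 9): (9−6)(9−4)(9−2)(9−10) = 3·5·7·(−1) = −105 ≡ 5, so v_1 = 5^{−1} = 9 (mod 11).
  i = 2 (α = 6): (6−9)(6−4)(6−2)(6−10) = (−3)·2·4·(−4) = 96 ≡ 8, so v_2 = 8^{−1} = 7 (mod 11).
  i = 3 (α = 4): (4−9)(4−6)(4−2)(4−10) = (−5)·(−2)·2·(−6) = −120 ≡ 1, so v_3 = 1^{−1} = 1 (mod 11).
  i = 4 (α = 2): (2−9)(2−6)(2−4)(2−10) = (−7)·(−4)·(−2)·(−8) = 448 ≡ 8, so v_4 = 8^{−1} = 7 (mod 11).
  i = 5 (α = 10): (10−9)(10−6)(10−4)(10−2) = 1·4·6·8 = 192 ≡ 5, so v_5 = 5^{−1} = 9 (mod 11).
  v = [9, 7, 1, 7, 9].
Step 2: syndromes of r = [8, 2, 7, 1, 3] (all sums mod 11).
  S_0 = Σ v_i r_i = 9·8 + 7·2 + 1·7 + 7·1 + 9·3 = 127 ≡ 6.
  S_1 = Σ v_i α_i r_i = 9·9·8 + 7·6·2 + 1·4·7 + 7·2·1 + 9·10·3 = 1044 ≡ 10.
  α_i^2 mod 11 = [4, 3, 5, 4, 1].
  S_2 = Σ v_i α_i^2 r_i = 9·4·8 + 7·3·2 + 1·5·7 + 7·4·1 + 9·1·3 = 420 ≡ 2.
  S = (6, 10, 2) ≠ 0, so r is not a codeword (an error is present).
Step 3: locate the error. For a single error e at position i, S_ℓ = v_i·e·α_i^ℓ, so α_err = S_1/S_0.
  S_0^{−1} = 6^{−1} = 2 (mod 11), so α_err = 10·2 = 20 ≡ 9 = α_1. Error position i = 1.
  Consistency check: S_2/S_1 = 2·10 = 20 ≡ 9 = α_err ✓ (single-error assumption holds).
Step 4: error magnitude e = S_0/v_1 = S_0·∏_{j≠1}(α_1 − α_j) = 6·5 = 30 ≡ 8 (mod 11).
Step 5: correct position 1: c_1 = r_1 − e = 8 − 8 ≡ 0 (mod 11). Hence c = [0, 2, 7, 1, 3].
  Check: interpolating c through the α_i gives m(x) = 6 + 3·x (degree < 2) with m(α_i) = c_i for every i, so c is indeed a codeword.


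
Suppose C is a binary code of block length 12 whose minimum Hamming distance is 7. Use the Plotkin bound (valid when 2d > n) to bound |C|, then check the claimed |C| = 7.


Plotkin bound M ≤ 6; given |C| = 7 > bound (violated).

Check applicability: 2d = 14, n = 12.
2d − n = 2 > 0, so Plotkin applies.
Compute d/(2d−n) = 7/2 ≈ 3.5000.
⌊d/(2d−n)⌋ = 3.
Plotkin bound: M ≤ 2·3 = 6.
Given |C| = 7, check: VIOLATED.
This |C| is above the Plotkin bound, so no binary code with n = 12, d = 7 and 7 codewords exists.


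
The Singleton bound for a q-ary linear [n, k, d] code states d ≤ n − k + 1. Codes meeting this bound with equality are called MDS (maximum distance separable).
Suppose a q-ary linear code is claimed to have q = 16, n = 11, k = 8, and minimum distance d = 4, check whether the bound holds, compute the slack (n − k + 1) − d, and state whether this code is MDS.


Singleton RHS = n − k + 1 = 4, slack = 0, bound satisfied, MDS.

Singleton bound: d ≤ n − k + 1.
Here n = 11, k = 8, so n − k + 1 = 4.
Given d = 4, check d ≤ 4: YES.
Slack = (n − k + 1) − d = 0.
The code is MDS (slack = 0).
Description: the claimed parameters are [11, 8, 4]_16; such a code would be MDS (meets Singleton bound).


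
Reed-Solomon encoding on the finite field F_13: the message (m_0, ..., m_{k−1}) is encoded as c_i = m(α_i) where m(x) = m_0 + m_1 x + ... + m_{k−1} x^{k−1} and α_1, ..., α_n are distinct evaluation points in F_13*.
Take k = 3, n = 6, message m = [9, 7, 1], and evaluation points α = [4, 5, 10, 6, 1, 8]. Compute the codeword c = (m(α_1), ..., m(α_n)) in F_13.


c = [1, 4, 10, 9, 4, 12]

Message polynomial: m(x) = 9 + 7·x + 1·x^2 (mod 13).
For each evaluation point α_i, compute m(α_i) mod 13:
  α_1 = 4: Horner steps 1 → 11 → 1, so m(4) = 1.
  α_2 = 5: Horner steps 1 → 12 → 4, so m(5) = 4.
  α_3 = 10: Horner steps 1 → 4 → 10, so m(10) = 10.
  α_4 = 6: Horner steps 1 → 0 → 9, so m(6) = 9.
  α_5 = 1: Horner steps 1 → 8 → 4, so m(1) = 4.
  α_6 = 8: Horner steps 1 → 2 → 12, so m(8) = 12.
Codeword c = [1, 4, 10, 9, 4, 12] ∈ F_13^6.


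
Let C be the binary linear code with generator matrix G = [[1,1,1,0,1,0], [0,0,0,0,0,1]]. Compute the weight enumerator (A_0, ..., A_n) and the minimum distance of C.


Weight distribution: A_0 = 1, A_1 = 1, A_4 = 1, A_5 = 1. Minimum distance d = 1.

Enumerate all 2^2 = 4 messages m ∈ F_2^2.
For each, compute codeword c = mG in F_2^6, then tally its weight.
  m = 00 → c = 000000, weight = 0.
  m = 10 → c = 111010, weight = 4.
  m = 01 → c = 000001, weight = 1.
  m = 11 → c = 111011, weight = 5.
Tally weights:
  weight 0: 1 codewords.
  weight 1: 1 codewords.
  weight 4: 1 codewords.
  weight 5: 1 codewords.
Minimum distance d = smallest w > 0 with A_w > 0 = 1.
Sanity: Σ A_w = 4 = 2^2 = 4 ✓.


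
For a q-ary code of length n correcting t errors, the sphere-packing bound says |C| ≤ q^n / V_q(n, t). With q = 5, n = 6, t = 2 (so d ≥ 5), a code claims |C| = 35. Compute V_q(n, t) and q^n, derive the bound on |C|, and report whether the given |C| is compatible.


V_q(n, t) = 265, q^n = 15625, Hamming bound = 58, |C| = 35 ≤ bound (satisfied).

Step 1: Compute V_q(n, t) = Σ_{j=0}^2 C(n, j) (q−1)^j.
  j = 0: C(6,0)·(4)^0 = 1·1 = 1.
  j = 1: C(6,1)·(4)^1 = 6·4 = 24.
  j = 2: C(6,2)·(4)^2 = 15·16 = 240.
  V_q(n, t) = 1 + 24 + 240 = 265.
Step 2: q^n = 5^6 = 15625.
Step 3: Hamming bound ⌊q^n / V_q(n,t)⌋ = ⌊15625/265⌋ = 58.
Step 4: Compare |C| = 35 to 58: satisfied.
The claimed |C| lies below the Hamming bound.


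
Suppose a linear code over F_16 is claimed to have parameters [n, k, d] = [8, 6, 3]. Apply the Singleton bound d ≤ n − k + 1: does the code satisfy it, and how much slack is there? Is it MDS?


Singleton RHS = n − k + 1 = 3, slack = 0, bound satisfied, MDS.

Singleton bound: d ≤ n − k + 1.
Here n = 8, k = 6, so n − k + 1 = 3.
Given d = 3, check d ≤ 3: YES.
Slack = (n − k + 1) − d = 0.
The code is MDS (slack = 0).
Description: the claimed parameters are [8, 6, 3]_16; such a code would be MDS (meets Singleton bound).


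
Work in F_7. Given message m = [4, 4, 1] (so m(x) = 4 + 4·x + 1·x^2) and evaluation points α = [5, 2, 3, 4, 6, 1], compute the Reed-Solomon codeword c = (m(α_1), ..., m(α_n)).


c = [0, 2, 4, 1, 1, 2]

Message polynomial: m(x) = 4 + 4·x + 1·x^2 (mod 7).
For each evaluation point α_i, compute m(α_i) mod 7:
  α_1 = 5: Horner steps 1 → 2 → 0, so m(5) = 0.
  α_2 = 2: Horner steps 1 → 6 → 2, so m(2) = 2.
  α_3 = 3: Horner steps 1 → 0 → 4, so m(3) = 4.
  α_4 = 4: Horner steps 1 → 1 → 1, so m(4) = 1.
  α_5 = 6: Horner steps 1 → 3 → 1, so m(6) = 1.
  α_6 = 1: Horner steps 1 → 5 → 2, so m(1) = 2.
Codeword c = [0, 2, 4, 1, 1, 2] ∈ F_7^6.


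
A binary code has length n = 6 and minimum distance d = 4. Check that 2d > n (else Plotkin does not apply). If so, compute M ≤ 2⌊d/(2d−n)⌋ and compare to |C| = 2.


Plotkin bound M ≤ 4; given |C| = 2 ≤ bound (satisfied).

Check applicability: 2d = 8, n = 6.
2d − n = 2 > 0, so Plotkin applies.
Compute d/(2d−n) = 4/2 ≈ 2.0000.
⌊d/(2d−n)⌋ = 2.
Plotkin bound: M ≤ 2·2 = 4.
Given |C| = 2, check: satisfied.
This |C| is below the Plotkin bound.


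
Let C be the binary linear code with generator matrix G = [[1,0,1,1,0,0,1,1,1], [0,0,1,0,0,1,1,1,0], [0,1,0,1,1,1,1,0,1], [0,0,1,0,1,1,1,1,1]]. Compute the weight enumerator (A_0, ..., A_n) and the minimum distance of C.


Weight distribution: A_0 = 1, A_2 = 1, A_4 = 7, A_6 = 7. Minimum distance d = 2.

Enumerate all 2^4 = 16 messages m ∈ F_2^4.
For each, compute codeword c = mG in F_2^9, then tally its weight.
  m = 0000 → c = 000000000, weight = 0.
  m = 1000 → c = 101100111, weight = 6.
  m = 0100 → c = 001001110, weight = 4.
  m = 1100 → c = 100101001, weight = 4.
  m = 0010 → c = 010111101, weight = 6.
  m = 1010 → c = 111011010, weight = 6.
  m = 0110 → c = 011110011, weight = 6.
  m = 1110 → c = 110010100, weight = 4.
  m = 0001 → c = 001011111, weight = 6.
  m = 1001 → c = 100111000, weight = 4.
  m = 0101 → c = 000010001, weight = 2.
  m = 1101 → c = 101110110, weight = 6.
  m = 0011 → c = 011100010, weight = 4.
  m = 1011 → c = 110000101, weight = 4.
  m = 0111 → c = 010101100, weight = 4.
  m = 1111 → c = 111001011, weight = 6.
Tally weights:
  weight 0: 1 codewords.
  weight 2: 1 codewords.
  weight 4: 7 codewords.
  weight 6: 7 codewords.
Minimum distance d = smallest w > 0 with A_w > 0 = 2.
Sanity: Σ A_w = 16 = 2^4 = 16 ✓.


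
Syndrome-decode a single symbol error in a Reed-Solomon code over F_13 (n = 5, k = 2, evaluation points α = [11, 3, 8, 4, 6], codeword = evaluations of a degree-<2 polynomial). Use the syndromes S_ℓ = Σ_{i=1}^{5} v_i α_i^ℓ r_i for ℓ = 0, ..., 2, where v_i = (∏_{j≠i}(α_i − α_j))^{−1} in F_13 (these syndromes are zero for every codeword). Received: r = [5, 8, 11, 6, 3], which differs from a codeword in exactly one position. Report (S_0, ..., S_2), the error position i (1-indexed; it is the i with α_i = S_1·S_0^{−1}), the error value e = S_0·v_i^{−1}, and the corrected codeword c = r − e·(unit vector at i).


S = (5, 4, 11), error at position 5, error magnitude e = 1, c = [5, 8, 11, 6, 2].

Step 1: column multipliers v_i = (∏_{j≠i}(α_i − α_j))^{−1} mod 13.
  i = 1 (α = 11): (11−3)(11−8)(11−4)(11−6) = 8·3·7·5 = 840 ≡ 8, so v_1 = 8^{−1} = 5 (mod 13).
  i = 2 (α = 3): (3−11)(3−8)(3−4)(3−6) = (−8)·(−5)·(−1)·(−3) = 120 ≡ 3, so v_2 = 3^{−1} = 9 (mod 13).
  i = 3 (α = 8): (8−11)(8−3)(8−4)(8−6) = (−3)·5·4·2 = −120 ≡ 10, so v_3 = 10^{−1} = 4 (mod 13).
  i = 4 (α = 4): (4−11)(4−3)(4−8)(4−6) = (−7)·1·(−4)·(−2) = −56 ≡ 9, so v_4 = 9^{−1} = 3 (mod 13).
  i = 5 (α = 6): (6−11)(6−3)(6−8)(6−4) = (−5)·3·(−2)·2 = 60 ≡ 8, so v_5 = 8^{−1} = 5 (mod 13).
  v = [5, 9, 4, 3, 5].
Step 2: syndromes of r = [5, 8, 11, 6, 3] (all sums mod 13).
  S_0 = Σ v_i r_i = 5·5 + 9·8 + 4·11 + 3·6 + 5·3 = 174 ≡ 5.
  S_1 = Σ v_i α_i r_i = 5·11·5 + 9·3·8 + 4·8·11 + 3·4·6 + 5·6·3 = 1005 ≡ 4.
  α_i^2 mod 13 = [4, 9, 12, 3, 10].
  S_2 = Σ v_i α_i^2 r_i = 5·4·5 + 9·9·8 + 4·12·11 + 3·3·6 + 5·10·3 = 1480 ≡ 11.
  S = (5, 4, 11) ≠ 0, so r is not a codeword (an error is present).
Step 3: locate the error. For a single error e at position i, S_ℓ = v_i·e·α_i^ℓ, so α_err = S_1/S_0.
  S_0^{−1} = 5^{−1} = 8 (mod 13), so α_err = 4·8 = 32 ≡ 6 = α_5. Error position i = 5.
  Consistency check: S_2/S_1 = 11·10 = 110 ≡ 6 = α_err ✓ (single-error assumption holds).
Step 4: error magnitude e = S_0/v_5 = S_0·∏_{j≠5}(α_5 − α_j) = 5·8 = 40 ≡ 1 (mod 13).
Step 5: correct position 5: c_5 = r_5 − e = 3 − 1 ≡ 2 (mod 13). Hence c = [5, 8, 11, 6, 2].
  Check: interpolating c through the α_i gives m(x) = 1 + 11·x (degree < 2) with m(α_i) = c_i for every i, so c is indeed a codeword.


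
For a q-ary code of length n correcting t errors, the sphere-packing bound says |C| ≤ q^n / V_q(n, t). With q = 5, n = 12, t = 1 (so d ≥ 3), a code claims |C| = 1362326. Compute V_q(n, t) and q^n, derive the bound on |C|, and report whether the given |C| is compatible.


V_q(n, t) = 49, q^n = 244140625, Hamming bound = 4982461, |C| = 1362326 ≤ bound (satisfied).

Step 1: Compute V_q(n, t) = Σ_{j=0}^1 C(n, j) (q−1)^j.
  j = 0: C(12,0)·(4)^0 = 1·1 = 1.
  j = 1: C(12,1)·(4)^1 = 12·4 = 48.
  V_q(n, t) = 1 + 48 = 49.
Step 2: q^n = 5^12 = 244140625.
Step 3: Hamming bound ⌊q^n / V_q(n,t)⌋ = ⌊244140625/49⌋ = 4982461.
Step 4: Compare |C| = 1362326 to 4982461: satisfied.
The claimed |C| lies below the Hamming bound.


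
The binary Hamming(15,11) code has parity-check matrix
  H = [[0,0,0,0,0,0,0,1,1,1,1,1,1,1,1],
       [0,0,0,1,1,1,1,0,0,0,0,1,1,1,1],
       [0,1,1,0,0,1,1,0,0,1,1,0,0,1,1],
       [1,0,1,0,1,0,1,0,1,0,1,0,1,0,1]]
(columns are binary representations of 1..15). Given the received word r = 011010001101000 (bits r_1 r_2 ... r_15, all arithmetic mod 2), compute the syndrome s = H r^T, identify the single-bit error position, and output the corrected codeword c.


s = (1, 0, 1, 1)^T, error position = 11, corrected codeword c = 011010001111000

Compute s = H r^T mod 2 one row at a time:
  s_1 = 0 + 1 + 1 + 0 + 1 + 0 + 0 + 0 = 3 ≡ 1 (mod 2).
  s_2 = 0 + 1 + 0 + 0 + 1 + 0 + 0 + 0 = 2 ≡ 0 (mod 2).
  s_3 = 1 + 1 + 0 + 0 + 1 + 0 + 0 + 0 = 3 ≡ 1 (mod 2).
  s_4 = 0 + 1 + 1 + 0 + 1 + 0 + 0 + 0 = 3 ≡ 1 (mod 2).
s = (1, 0, 1, 1)^T — this equals column 11 of H (binary 1011), so error is at position 11.
Correct: flip bit 11 of r = 011010001101000 to get c = 011010001111000.
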